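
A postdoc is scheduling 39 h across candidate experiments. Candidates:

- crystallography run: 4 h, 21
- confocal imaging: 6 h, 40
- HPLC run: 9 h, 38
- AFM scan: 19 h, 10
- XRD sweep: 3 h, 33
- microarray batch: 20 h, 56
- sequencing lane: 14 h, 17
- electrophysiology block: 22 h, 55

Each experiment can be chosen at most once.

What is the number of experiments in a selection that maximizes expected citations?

4

Best achievable expected citations is 167.
One optimal bundle: confocal imaging + HPLC run + XRD sweep + microarray batch (38 h).
Every optimal selection uses 4 experiments.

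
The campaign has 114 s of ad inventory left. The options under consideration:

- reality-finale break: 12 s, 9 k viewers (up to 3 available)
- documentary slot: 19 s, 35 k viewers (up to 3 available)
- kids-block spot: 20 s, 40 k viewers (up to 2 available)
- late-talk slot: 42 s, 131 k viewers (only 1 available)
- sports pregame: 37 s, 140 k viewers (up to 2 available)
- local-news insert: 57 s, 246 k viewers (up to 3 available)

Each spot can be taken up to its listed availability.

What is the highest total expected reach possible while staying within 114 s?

492

Ranking by ratio (expected reach/s): local-news insert 4.32, sports pregame 3.78, late-talk slot 3.12, kids-block spot 2.00.
Taking 2×local-news insert: 114 s used, 492 in expected reach.
That's the maximum — no swap from here does better than 492.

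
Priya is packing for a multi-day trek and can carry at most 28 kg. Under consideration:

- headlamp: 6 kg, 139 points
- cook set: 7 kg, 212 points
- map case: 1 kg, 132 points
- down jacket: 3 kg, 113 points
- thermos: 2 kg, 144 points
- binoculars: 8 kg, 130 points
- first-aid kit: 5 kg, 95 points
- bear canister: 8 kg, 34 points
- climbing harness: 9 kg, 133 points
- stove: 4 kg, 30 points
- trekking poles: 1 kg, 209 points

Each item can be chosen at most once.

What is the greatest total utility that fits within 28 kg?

Ranking by ratio (utility/kg): trekking poles 209.00, map case 132.00, thermos 72.00.
Greedy by ratio would take headlamp + cook set + map case + down jacket + thermos + first-aid kit + trekking poles: 25 kg used, total 1044.
The 5 kg tied up in first-aid kit is better spent on binoculars — total rises to 1079 (28 kg).
Every other selection either busts 28 kg or fails to beat 1079.

1079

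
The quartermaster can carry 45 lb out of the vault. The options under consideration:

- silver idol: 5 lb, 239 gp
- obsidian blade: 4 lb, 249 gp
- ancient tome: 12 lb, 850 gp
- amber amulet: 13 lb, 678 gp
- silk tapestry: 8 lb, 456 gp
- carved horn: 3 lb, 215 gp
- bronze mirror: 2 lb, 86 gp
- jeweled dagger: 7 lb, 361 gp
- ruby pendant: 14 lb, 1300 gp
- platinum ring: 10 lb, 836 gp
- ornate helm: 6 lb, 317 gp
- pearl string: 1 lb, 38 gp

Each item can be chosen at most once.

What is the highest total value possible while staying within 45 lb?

3536

Best packing: obsidian blade + ancient tome + carved horn + bronze mirror + ruby pendant + platinum ring — 45 lb, 3536 total.
No other feasible combination exceeds 3536.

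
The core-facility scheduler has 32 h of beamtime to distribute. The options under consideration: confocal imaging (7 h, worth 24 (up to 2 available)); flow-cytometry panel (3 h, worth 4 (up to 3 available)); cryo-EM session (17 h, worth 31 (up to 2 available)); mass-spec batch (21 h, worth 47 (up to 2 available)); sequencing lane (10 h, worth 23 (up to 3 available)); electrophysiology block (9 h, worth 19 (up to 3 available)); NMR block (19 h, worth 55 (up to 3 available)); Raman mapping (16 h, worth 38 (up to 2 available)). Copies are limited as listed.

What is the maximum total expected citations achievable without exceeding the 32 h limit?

Ranking by ratio (expected citations/h): confocal imaging 3.43, NMR block 2.89, Raman mapping 2.38.
The ratio heuristic lands on 2×confocal imaging + Raman mapping (86) but leaves 2 h idle.
Dropping confocal imaging and Raman mapping frees 23 h; slotting in 2×flow-cytometry panel + NMR block (25 h) lifts the total to 87 at 32 h.

87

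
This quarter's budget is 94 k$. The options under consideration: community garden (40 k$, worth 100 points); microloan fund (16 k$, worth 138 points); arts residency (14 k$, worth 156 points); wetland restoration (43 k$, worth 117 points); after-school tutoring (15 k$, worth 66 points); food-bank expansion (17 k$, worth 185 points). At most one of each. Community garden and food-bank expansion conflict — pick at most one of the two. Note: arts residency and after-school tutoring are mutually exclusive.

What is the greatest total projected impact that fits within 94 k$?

Best packing: microloan fund + arts residency + wetland restoration + food-bank expansion — 90 k$, 596 total.
The spare 4 k$ is too small for any remaining project, and no feasible exchange beats 596.

596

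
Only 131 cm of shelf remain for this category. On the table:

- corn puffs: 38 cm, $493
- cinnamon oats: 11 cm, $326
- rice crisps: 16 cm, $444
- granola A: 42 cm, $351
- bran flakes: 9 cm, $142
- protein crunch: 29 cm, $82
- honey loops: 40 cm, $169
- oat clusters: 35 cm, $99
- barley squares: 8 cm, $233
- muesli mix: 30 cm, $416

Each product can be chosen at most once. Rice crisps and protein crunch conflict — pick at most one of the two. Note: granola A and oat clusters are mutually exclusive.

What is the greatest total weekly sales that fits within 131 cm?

Corn puffs + cinnamon oats + rice crisps + bran flakes + barley squares + muesli mix uses 112 of the 131 cm and totals 2054.

2054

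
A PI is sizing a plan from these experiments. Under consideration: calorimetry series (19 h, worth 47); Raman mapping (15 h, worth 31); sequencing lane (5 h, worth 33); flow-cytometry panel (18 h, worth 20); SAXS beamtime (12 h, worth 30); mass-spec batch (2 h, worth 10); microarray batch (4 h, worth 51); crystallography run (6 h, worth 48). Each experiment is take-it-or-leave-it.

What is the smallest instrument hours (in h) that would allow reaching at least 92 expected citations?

10

Minimise h subject to total expected citations ≥ 92.
microarray batch + crystallography run reaches 99 using 10 h.
No combination under 10 h hits 92.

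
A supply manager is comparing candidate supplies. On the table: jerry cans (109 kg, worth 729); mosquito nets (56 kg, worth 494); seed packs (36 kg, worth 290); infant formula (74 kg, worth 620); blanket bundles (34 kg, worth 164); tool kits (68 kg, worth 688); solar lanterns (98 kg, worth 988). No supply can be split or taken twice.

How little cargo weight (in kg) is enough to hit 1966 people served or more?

Need the lightest bundle worth ≥ 1966.
seed packs + tool kits + solar lanterns reaches 1966 using 202 kg.
No combination under 202 kg hits 1966.

202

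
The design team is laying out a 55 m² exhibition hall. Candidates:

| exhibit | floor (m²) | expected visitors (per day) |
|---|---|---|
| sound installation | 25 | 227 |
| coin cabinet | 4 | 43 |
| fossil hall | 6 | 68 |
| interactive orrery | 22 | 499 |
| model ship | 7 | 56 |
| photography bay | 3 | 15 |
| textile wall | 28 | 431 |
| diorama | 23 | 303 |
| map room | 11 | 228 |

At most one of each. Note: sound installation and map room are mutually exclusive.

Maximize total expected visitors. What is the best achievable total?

973

Density check — interactive orrery 22.68, map room 20.73, textile wall 15.39 are the best per m².
Taking the top-ratio exhibits first gives coin cabinet + fossil hall + interactive orrery + model ship + photography bay + map room for 909 (53 m²).
Using the slack differently, coin cabinet + interactive orrery + textile wall comes to 973 at 54 m².
The closest alternative, interactive orrery + photography bay + textile wall, reaches only 945.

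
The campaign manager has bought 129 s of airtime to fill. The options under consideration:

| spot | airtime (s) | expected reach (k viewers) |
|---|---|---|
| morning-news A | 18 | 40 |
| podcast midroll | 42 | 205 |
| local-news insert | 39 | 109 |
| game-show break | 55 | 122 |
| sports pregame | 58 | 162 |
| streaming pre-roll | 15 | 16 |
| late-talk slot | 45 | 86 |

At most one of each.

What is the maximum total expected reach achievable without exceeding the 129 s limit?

407

Ranking by ratio (expected reach/s): podcast midroll 4.88, local-news insert 2.79, sports pregame 2.79, morning-news A 2.22.
Taking the top-ratio spots first gives morning-news A + podcast midroll + local-news insert + streaming pre-roll for 370 (114 s).
Dropping local-news insert and streaming pre-roll frees 54 s; slotting in sports pregame (58 s) lifts the total to 407 at 118 s.
That's the maximum — no swap from here does better than 407.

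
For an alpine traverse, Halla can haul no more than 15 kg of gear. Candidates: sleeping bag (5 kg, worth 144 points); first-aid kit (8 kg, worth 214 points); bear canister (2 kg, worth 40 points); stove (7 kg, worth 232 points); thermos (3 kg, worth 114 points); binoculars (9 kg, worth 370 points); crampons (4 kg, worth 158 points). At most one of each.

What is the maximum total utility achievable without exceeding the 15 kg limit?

568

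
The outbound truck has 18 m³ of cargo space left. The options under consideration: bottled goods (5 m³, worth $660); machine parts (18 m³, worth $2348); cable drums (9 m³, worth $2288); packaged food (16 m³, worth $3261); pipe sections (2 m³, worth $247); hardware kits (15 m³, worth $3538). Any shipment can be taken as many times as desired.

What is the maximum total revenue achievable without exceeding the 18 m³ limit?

4576

By revenue per m³: cable drums 254.22, hardware kits 235.87, packaged food 203.81, bottled goods 132.00 lead.
2×cable drums uses 18 of the 18 m³ and totals 4576.
Nothing else within 18 m³ beats 4576.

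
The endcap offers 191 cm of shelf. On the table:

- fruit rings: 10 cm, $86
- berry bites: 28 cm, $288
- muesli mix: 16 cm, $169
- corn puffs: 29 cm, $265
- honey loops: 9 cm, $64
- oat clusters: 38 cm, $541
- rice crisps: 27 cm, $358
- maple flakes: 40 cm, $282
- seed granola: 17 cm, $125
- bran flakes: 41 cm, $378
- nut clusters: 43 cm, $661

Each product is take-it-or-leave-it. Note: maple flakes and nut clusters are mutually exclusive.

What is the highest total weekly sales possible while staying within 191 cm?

2368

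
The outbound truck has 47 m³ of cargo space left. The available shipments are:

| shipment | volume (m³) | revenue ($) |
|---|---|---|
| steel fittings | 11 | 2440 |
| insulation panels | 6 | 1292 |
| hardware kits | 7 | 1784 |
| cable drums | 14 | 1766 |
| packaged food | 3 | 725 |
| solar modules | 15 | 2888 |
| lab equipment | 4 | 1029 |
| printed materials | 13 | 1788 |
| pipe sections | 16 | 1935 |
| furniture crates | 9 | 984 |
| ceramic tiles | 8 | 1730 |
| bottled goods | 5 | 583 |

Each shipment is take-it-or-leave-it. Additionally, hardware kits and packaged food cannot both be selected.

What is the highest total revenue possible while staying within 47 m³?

10134

Steel fittings + insulation panels + hardware kits + solar modules + ceramic tiles uses 47 of the 47 m³ and totals 10134.
Nothing else feasible within 47 m³ beats 10134.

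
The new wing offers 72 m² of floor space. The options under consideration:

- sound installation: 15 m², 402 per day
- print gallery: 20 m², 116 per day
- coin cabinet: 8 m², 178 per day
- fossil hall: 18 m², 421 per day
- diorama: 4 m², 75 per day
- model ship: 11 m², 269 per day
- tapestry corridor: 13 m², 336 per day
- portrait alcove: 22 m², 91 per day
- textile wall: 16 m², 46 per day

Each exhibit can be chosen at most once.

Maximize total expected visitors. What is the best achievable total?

Best packing: sound installation + coin cabinet + fossil hall + diorama + model ship + tapestry corridor — 69 m², 1681 total.
The spare 3 m² is too small for any remaining exhibit, and no exchange beats 1681.

1681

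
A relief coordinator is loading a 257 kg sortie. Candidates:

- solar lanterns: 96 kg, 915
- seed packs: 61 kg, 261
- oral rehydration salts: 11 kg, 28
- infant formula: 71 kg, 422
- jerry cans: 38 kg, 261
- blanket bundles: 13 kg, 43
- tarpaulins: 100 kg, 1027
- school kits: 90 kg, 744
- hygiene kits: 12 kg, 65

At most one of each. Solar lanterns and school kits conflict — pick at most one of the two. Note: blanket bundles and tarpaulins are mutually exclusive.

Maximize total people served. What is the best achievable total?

2296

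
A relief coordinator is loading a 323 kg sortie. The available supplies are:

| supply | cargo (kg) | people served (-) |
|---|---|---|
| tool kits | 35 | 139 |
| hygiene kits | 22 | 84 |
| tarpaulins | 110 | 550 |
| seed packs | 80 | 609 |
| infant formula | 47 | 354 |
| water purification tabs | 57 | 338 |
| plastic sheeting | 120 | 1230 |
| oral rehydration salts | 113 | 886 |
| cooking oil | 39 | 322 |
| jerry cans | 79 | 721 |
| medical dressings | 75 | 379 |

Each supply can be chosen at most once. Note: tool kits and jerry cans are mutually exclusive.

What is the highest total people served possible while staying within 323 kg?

2882

Ranking by ratio (people served/kg): plastic sheeting 10.25, jerry cans 9.13, cooking oil 8.26, oral rehydration salts 7.84.
Best packing: seed packs + plastic sheeting + cooking oil + jerry cans — 318 kg, 2882 total.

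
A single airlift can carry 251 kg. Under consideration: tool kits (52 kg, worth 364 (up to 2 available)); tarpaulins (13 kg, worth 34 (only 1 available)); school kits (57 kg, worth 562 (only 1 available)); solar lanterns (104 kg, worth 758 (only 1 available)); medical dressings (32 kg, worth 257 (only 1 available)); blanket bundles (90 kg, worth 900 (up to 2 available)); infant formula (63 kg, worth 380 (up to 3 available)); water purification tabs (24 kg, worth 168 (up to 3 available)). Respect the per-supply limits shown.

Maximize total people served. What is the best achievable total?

The ratio ordering already packs tightly: tarpaulins + school kits + 2×blanket bundles, 250 kg, 2396.
No other feasible combination exceeds 2396.

2396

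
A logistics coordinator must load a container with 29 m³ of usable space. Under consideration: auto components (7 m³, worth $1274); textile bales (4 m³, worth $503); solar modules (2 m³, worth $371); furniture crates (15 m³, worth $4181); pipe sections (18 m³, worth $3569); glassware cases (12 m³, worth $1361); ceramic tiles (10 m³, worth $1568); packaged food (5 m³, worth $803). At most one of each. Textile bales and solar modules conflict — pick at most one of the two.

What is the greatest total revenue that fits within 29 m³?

Best packing: auto components + solar modules + furniture crates + packaged food — 29 m³, 6629 total.
Runner-up auto components + furniture crates + packaged food tops out at 6258.

6629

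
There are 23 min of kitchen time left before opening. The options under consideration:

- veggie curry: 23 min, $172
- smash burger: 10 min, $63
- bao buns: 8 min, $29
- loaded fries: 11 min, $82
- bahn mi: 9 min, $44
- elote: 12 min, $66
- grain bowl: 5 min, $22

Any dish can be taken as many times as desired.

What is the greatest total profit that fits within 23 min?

Density check — veggie curry 7.48, loaded fries 7.45, smash burger 6.30, elote 5.50 are the best per min.
Taking veggie curry: 23 min used, 172 in profit.
That's the maximum — no swap from here does better than 172.

172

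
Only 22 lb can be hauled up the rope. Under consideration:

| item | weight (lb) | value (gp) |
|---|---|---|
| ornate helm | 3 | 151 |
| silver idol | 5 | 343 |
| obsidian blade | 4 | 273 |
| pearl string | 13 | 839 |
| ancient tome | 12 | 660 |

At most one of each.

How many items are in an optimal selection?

3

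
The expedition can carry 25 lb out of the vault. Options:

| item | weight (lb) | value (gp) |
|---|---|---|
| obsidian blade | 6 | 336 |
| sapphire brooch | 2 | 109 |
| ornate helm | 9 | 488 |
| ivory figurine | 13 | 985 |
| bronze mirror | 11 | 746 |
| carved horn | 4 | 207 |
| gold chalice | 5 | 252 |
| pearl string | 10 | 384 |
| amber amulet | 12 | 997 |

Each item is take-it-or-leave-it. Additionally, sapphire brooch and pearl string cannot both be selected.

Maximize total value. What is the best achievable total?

1982

Ranking by ratio (value/lb): amber amulet 83.08, ivory figurine 75.77, bronze mirror 67.82.
The ratio ordering already packs tightly: ivory figurine + amber amulet, 25 lb, 1982.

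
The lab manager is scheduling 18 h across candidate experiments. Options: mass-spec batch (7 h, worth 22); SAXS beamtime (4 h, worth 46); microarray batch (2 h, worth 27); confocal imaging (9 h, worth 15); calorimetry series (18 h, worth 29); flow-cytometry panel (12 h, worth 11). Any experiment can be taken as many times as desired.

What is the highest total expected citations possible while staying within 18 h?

243

9×microarray batch uses 18 of the 18 h and totals 243.
That's the maximum — no swap from here does better than 243.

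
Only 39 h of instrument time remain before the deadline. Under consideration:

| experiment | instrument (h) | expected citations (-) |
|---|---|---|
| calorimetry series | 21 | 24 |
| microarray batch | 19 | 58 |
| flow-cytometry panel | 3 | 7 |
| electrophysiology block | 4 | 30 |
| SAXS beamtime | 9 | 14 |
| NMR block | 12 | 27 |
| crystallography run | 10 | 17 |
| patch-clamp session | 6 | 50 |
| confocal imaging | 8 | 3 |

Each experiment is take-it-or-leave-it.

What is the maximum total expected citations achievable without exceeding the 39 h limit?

155

Density check — patch-clamp session 8.33, electrophysiology block 7.50, microarray batch 3.05 are the best per h.
Greedy by ratio would take microarray batch + flow-cytometry panel + electrophysiology block + patch-clamp session: 32 h used, total 145.
Replace flow-cytometry panel with crystallography run: the trade gains 10 net, giving 155 at 39 h.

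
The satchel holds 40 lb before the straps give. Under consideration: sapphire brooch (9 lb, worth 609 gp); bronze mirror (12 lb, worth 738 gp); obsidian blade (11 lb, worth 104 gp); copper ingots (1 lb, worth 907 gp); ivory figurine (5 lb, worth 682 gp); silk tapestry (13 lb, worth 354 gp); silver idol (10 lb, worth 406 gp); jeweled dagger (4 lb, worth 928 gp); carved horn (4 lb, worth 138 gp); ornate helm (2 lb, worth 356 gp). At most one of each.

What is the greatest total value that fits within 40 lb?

Density check — copper ingots 907.00, jeweled dagger 232.00, ornate helm 178.00 are the best per lb.
Best packing: sapphire brooch + bronze mirror + copper ingots + ivory figurine + jeweled dagger + carved horn + ornate helm — 37 lb, 4358 total.
The closest alternative, sapphire brooch + bronze mirror + copper ingots + ivory figurine + jeweled dagger + ornate helm, reaches only 4220.

4358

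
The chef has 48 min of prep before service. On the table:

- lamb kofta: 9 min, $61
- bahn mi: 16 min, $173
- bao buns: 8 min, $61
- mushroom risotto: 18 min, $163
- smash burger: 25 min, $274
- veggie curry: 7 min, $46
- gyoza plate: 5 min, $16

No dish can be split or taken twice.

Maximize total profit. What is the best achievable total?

493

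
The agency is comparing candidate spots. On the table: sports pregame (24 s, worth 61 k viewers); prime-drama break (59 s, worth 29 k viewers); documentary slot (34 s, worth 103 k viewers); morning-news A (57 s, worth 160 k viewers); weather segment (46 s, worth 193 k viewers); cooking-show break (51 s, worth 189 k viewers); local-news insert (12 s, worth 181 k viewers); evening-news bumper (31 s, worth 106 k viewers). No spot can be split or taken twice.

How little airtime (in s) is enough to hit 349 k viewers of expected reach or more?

58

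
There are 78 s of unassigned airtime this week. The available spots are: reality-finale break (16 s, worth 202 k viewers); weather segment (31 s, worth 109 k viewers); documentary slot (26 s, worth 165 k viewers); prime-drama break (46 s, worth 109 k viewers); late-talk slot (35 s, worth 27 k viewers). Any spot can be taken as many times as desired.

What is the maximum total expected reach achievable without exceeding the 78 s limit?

808

By expected reach per s: reality-finale break 12.62, documentary slot 6.35, weather segment 3.52 lead.
Best packing: 4×reality-finale break — 64 s, 808 total.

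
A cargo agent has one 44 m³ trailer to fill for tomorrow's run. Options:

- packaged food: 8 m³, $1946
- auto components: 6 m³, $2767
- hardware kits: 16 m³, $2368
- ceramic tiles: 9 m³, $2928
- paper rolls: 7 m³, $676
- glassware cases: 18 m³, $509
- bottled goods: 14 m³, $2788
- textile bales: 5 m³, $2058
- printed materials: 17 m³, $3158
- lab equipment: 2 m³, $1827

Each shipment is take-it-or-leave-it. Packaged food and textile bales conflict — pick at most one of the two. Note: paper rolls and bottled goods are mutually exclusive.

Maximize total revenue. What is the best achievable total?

12738

Taking auto components + ceramic tiles + textile bales + printed materials + lab equipment: 39 m³ used, 12738 in revenue.
Every other selection either busts 44 m³ or breaks a pairing rule or fails to beat 12738.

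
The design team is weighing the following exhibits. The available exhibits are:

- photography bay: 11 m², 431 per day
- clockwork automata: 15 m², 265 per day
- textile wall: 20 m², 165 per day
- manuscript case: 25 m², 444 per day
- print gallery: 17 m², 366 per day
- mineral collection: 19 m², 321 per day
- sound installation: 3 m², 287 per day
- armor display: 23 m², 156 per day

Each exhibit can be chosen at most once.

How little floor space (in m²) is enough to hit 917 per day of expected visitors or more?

29

Look for the lowest-floor combination reaching 917.
Taking photography bay + clockwork automata + sound installation gives 983 (≥ 917) for 29 m².
No combination under 29 m² hits 917.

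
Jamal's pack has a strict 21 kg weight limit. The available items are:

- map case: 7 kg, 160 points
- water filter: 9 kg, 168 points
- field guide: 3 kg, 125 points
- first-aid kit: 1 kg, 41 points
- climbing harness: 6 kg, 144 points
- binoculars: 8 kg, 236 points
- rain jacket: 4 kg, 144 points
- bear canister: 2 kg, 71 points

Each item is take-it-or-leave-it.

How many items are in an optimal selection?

4

The maximum utility within 21 kg is 649.
One optimal bundle: field guide + climbing harness + binoculars + rain jacket (21 kg).
Any selection reaching 649 contains exactly 4 items.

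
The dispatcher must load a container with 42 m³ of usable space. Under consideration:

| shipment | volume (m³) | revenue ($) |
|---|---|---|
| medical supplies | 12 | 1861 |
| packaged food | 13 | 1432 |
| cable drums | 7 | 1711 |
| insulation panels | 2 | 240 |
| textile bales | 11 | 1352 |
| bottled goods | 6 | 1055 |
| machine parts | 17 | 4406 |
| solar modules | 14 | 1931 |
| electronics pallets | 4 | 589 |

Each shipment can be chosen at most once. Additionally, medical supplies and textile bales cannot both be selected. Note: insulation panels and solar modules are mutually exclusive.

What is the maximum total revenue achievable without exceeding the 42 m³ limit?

Best packing: medical supplies + cable drums + bottled goods + machine parts — 42 m³, 9033 total.
Nothing else feasible within 42 m³ beats 9033.

9033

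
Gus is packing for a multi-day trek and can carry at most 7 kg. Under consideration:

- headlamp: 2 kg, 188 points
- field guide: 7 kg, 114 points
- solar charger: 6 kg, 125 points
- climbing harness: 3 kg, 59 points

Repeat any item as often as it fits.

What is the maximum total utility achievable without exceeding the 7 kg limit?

Taking 3×headlamp: 6 kg used, 564 in utility.
Every other selection either busts 7 kg or fails to beat 564.

564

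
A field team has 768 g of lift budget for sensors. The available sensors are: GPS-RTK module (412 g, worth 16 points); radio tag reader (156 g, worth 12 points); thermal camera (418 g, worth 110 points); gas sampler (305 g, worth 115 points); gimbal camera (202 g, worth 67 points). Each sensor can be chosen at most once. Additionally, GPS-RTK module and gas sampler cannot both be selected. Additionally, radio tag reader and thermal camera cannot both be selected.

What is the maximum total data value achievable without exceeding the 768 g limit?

The ratio heuristic lands on radio tag reader + gas sampler + gimbal camera (194) but leaves 105 g idle.
Replace radio tag reader and gimbal camera with thermal camera: the trade gains 31 net, giving 225 at 723 g.
The spare 45 g is too small for any remaining sensor, and no feasible exchange beats 225.

225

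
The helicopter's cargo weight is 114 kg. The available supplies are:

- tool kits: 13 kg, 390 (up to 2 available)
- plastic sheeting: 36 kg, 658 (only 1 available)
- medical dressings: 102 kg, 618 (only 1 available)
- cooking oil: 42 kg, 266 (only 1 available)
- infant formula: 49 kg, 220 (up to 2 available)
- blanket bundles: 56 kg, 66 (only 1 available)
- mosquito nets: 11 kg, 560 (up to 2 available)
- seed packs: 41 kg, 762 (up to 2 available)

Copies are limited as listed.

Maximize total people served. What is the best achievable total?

2930

Density check — mosquito nets 50.91, tool kits 30.00, seed packs 18.59, plastic sheeting 18.28 are the best per kg.
A density-first pass picks 2×tool kits + 2×mosquito nets + seed packs — 2662 at 89 kg.
The 13 kg tied up in tool kits is better spent on plastic sheeting — total rises to 2930 (112 kg).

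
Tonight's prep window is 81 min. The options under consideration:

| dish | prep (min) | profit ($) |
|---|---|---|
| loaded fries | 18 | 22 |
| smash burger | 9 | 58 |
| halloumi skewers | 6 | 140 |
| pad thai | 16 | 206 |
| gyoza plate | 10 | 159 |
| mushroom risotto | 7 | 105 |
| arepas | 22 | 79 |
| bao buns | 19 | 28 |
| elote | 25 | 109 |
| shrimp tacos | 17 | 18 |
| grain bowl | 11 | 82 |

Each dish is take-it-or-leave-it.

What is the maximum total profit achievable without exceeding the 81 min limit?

829

Smash burger + halloumi skewers + pad thai + gyoza plate + mushroom risotto + arepas + grain bowl uses 81 of the 81 min and totals 829.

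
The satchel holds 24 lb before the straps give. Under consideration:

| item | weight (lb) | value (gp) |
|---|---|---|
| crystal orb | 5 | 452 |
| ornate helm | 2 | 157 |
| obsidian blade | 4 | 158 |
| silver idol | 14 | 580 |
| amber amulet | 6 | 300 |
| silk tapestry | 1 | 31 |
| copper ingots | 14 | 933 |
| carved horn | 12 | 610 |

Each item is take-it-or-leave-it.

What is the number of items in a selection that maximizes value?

4

Optimal total is 1574.
One optimal bundle: crystal orb + obsidian blade + silk tapestry + copper ingots (24 lb).
Any selection reaching 1574 contains exactly 4 items.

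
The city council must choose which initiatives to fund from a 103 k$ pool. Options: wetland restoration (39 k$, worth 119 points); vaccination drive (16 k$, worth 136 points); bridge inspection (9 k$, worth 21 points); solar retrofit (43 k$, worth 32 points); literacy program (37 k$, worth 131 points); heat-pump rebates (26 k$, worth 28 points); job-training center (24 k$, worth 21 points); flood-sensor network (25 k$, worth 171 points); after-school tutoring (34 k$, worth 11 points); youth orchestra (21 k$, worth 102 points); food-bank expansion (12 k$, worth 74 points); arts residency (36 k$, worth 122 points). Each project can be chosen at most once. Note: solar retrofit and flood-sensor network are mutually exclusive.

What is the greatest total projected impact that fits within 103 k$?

Ranking by ratio (projected impact/k$): vaccination drive 8.50, flood-sensor network 6.84, food-bank expansion 6.17, youth orchestra 4.86.
Greedy by ratio would take vaccination drive + bridge inspection + flood-sensor network + youth orchestra + food-bank expansion: 83 k$ used, total 504.
The 21 k$ tied up in bridge inspection and food-bank expansion is better spent on literacy program — total rises to 540 (99 k$).
Runner-up vaccination drive + bridge inspection + literacy program + flood-sensor network + food-bank expansion tops out at 533.

540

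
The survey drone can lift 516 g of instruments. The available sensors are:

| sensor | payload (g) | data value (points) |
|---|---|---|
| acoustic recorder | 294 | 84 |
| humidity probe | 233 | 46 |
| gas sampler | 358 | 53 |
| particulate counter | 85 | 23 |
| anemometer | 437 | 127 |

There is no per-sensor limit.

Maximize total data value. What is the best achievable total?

Taking the top-ratio sensors first gives anemometer for 127 (437 g).
Replace anemometer with 6×particulate counter: the trade gains 11 net, giving 138 at 510 g.
The spare 6 g is too small for any remaining sensor, and no exchange beats 138.

138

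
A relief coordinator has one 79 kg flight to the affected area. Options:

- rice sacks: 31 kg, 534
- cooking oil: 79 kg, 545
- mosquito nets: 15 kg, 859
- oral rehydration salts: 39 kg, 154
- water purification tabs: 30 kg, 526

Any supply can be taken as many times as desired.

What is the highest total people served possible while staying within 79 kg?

4295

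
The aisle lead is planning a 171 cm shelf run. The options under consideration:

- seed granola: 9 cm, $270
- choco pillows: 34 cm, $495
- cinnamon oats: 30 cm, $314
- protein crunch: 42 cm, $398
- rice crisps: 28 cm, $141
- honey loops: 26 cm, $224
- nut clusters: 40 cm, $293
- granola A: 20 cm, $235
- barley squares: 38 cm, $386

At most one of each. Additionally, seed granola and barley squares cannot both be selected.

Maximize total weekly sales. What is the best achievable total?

Best packing: seed granola + choco pillows + cinnamon oats + protein crunch + honey loops + granola A — 161 cm, 1936 total.

1936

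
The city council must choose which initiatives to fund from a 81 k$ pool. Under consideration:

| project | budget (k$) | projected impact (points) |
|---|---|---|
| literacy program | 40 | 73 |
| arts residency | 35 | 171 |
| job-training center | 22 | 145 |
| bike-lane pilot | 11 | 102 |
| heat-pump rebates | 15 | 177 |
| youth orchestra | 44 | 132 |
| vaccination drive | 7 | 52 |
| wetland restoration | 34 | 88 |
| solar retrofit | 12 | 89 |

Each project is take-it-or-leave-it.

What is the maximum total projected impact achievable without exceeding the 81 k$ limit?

591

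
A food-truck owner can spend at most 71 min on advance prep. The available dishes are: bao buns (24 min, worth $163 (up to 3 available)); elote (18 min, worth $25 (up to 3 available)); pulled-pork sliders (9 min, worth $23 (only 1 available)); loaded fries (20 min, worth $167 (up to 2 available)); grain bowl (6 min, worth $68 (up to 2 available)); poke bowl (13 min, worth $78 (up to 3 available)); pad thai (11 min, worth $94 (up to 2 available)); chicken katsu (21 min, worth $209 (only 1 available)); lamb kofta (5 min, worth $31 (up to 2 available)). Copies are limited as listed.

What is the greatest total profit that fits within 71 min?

Density check — grain bowl 11.33, chicken katsu 9.95, pad thai 8.55 are the best per min.
Taking the top-ratio dishes first gives 2×grain bowl + 2×pad thai + chicken katsu + 2×lamb kofta for 595 (65 min).
Replace pad thai and lamb kofta with loaded fries: the trade gains 42 net, giving 637 at 69 min.

637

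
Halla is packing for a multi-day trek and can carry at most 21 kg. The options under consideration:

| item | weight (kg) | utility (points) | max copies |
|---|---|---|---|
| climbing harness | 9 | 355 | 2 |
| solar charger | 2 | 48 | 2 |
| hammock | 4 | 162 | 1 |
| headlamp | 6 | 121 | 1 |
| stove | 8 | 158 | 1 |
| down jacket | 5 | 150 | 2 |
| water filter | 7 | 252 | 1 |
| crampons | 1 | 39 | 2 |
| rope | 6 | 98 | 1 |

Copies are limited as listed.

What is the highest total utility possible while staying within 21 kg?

808

Filling by ratio: climbing harness + hammock + down jacket + 2×crampons for 745, with 1 kg left unused.
The 6 kg tied up in down jacket and crampons is better spent on water filter — total rises to 808 (21 kg).
That's the maximum — no swap from here does better than 808.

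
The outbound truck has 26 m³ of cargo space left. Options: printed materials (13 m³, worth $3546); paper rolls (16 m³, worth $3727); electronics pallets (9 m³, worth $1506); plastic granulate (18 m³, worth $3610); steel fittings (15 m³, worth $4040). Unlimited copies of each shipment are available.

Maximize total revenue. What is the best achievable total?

7092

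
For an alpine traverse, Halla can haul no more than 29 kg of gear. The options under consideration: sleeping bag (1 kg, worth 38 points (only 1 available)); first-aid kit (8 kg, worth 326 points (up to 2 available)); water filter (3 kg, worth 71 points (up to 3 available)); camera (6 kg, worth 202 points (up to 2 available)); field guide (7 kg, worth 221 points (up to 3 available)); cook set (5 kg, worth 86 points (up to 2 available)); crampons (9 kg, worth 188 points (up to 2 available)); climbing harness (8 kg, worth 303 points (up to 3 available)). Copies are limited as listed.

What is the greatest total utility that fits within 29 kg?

1094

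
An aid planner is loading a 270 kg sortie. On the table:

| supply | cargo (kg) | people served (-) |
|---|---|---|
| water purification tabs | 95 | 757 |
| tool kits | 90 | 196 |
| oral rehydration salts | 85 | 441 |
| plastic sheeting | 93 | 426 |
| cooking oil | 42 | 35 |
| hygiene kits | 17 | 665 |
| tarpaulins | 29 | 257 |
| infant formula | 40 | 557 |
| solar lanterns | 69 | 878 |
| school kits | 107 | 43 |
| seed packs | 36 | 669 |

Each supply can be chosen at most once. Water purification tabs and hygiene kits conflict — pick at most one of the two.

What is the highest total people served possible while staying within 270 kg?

The ratio heuristic lands on cooking oil + hygiene kits + tarpaulins + infant formula + solar lanterns + seed packs (3061) but leaves 37 kg idle.
The 71 kg tied up in cooking oil and tarpaulins is better spent on oral rehydration salts — total rises to 3210 (247 kg).

3210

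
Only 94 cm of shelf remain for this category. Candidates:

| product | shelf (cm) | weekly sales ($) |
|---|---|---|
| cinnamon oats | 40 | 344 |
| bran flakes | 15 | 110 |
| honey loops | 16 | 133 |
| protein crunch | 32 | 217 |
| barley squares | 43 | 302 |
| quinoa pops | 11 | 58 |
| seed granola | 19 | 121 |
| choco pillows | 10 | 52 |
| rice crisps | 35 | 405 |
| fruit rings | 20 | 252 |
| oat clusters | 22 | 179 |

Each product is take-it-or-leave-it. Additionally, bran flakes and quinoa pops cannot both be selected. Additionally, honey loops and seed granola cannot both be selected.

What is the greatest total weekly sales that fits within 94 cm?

969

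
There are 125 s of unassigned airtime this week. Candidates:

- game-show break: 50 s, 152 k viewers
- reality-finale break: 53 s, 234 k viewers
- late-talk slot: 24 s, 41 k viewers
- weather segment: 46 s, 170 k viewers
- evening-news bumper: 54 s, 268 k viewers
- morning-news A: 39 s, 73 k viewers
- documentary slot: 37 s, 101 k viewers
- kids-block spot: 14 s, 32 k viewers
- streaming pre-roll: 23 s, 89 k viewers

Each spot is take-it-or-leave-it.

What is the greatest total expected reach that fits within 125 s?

534

Reality-finale break + evening-news bumper + kids-block spot uses 121 of the 125 s and totals 534.
Nothing else within 125 s beats 534.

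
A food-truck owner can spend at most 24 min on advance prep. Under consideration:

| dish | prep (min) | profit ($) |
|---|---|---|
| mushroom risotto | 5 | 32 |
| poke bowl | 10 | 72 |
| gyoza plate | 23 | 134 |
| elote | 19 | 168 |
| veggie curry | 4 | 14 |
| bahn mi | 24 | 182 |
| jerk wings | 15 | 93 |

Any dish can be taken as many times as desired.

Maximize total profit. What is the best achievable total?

200

Taking mushroom risotto + elote: 24 min used, 200 in profit.
Every other selection either busts 24 min or fails to beat 200.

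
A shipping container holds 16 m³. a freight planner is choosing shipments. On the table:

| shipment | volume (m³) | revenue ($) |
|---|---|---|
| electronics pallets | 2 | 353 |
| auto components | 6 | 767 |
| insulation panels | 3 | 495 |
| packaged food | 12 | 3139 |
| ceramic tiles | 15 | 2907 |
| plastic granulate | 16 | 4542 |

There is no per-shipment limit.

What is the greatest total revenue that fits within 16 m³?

4542

Ranking by ratio (revenue/m³): plastic granulate 283.88, packaged food 261.58, ceramic tiles 193.80, electronics pallets 176.50.
The ratio ordering already packs tightly: plastic granulate, 16 m³, 4542.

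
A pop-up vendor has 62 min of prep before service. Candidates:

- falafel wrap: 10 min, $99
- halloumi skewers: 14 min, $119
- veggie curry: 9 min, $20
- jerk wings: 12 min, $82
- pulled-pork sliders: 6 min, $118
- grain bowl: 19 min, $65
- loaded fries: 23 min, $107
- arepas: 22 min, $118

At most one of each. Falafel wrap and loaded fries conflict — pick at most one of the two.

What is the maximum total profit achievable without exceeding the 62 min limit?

483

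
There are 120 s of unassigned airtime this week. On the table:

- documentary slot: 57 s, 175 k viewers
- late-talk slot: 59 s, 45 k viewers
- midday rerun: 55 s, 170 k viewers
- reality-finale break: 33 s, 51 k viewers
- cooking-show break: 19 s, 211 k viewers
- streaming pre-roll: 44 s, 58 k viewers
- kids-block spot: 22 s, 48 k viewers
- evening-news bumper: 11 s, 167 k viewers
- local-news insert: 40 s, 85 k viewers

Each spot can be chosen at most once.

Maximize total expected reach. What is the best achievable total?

Greedy by ratio would take midday rerun + cooking-show break + kids-block spot + evening-news bumper: 107 s used, total 596.
Replace midday rerun and kids-block spot with documentary slot + reality-finale break: the trade gains 8 net, giving 604 at 120 s.
Nothing else within 120 s beats 604.

604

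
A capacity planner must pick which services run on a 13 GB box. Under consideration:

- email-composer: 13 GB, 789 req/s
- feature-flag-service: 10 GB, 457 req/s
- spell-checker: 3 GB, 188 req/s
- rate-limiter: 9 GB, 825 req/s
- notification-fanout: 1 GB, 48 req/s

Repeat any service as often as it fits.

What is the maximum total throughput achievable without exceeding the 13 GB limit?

1061

Best packing: spell-checker + rate-limiter + notification-fanout — 13 GB, 1061 total.
That's the maximum — no swap from here does better than 1061.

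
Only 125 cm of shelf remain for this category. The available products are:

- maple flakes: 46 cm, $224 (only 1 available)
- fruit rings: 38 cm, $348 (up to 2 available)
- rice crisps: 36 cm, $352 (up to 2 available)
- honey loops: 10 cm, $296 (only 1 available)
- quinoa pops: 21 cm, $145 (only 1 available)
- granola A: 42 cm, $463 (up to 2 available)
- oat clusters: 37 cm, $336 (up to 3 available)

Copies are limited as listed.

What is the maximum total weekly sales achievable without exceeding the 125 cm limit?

The ratio heuristic lands on honey loops + quinoa pops + 2×granola A (1367) but leaves 10 cm idle.
Replace quinoa pops and granola A with 2×rice crisps: the trade gains 96 net, giving 1463 at 124 cm.
Nothing else within 125 cm beats 1463.

1463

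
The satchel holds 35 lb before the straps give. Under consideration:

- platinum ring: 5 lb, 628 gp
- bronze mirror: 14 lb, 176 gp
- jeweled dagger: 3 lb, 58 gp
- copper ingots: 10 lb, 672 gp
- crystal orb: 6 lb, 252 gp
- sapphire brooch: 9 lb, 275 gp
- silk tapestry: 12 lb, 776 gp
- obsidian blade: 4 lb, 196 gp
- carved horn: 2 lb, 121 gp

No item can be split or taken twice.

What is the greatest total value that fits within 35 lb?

Greedy by ratio would take platinum ring + copper ingots + silk tapestry + obsidian blade + carved horn: 33 lb used, total 2393.
The 4 lb tied up in obsidian blade is better spent on crystal orb — total rises to 2449 (35 lb).

2449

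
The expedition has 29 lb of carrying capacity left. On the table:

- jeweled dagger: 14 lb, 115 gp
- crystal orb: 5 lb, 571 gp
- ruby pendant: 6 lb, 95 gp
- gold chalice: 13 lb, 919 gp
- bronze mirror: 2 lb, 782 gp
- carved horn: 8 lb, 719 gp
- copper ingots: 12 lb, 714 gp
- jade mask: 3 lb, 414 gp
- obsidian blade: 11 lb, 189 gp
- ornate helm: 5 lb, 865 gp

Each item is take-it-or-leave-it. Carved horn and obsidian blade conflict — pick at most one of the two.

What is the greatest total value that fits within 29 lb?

Taking the top-ratio items first gives crystal orb + ruby pendant + bronze mirror + carved horn + jade mask + ornate helm for 3446 (29 lb).
Dropping ruby pendant and carved horn frees 14 lb; slotting in gold chalice (13 lb) lifts the total to 3551 at 28 lb.
Nothing else feasible within 29 lb beats 3551.

3551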